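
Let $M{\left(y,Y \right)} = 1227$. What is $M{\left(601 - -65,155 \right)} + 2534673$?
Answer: $2535900$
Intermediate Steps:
$M{\left(601 - -65,155 \right)} + 2534673 = 1227 + 2534673 = 2535900$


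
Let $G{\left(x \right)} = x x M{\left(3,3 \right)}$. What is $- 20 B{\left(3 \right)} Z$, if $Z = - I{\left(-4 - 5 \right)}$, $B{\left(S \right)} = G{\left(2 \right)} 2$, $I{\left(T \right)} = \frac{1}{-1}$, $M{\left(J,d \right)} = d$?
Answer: $-480$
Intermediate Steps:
$G{\left(x \right)} = 3 x^{2}$ ($G{\left(x \right)} = x x 3 = x^{2} \cdot 3 = 3 x^{2}$)
$I{\left(T \right)} = -1$
$B{\left(S \right)} = 24$ ($B{\left(S \right)} = 3 \cdot 2^{2} \cdot 2 = 3 \cdot 4 \cdot 2 = 12 \cdot 2 = 24$)
$Z = 1$ ($Z = \left(-1\right) \left(-1\right) = 1$)
$- 20 B{\left(3 \right)} Z = \left(-20\right) 24 \cdot 1 = \left(-480\right) 1 = -480$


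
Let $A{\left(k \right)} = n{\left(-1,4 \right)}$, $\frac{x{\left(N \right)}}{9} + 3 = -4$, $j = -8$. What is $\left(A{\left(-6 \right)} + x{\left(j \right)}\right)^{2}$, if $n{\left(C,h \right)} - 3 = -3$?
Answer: $3969$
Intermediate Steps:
$x{\left(N \right)} = -63$ ($x{\left(N \right)} = -27 + 9 \left(-4\right) = -27 - 36 = -63$)
$n{\left(C,h \right)} = 0$ ($n{\left(C,h \right)} = 3 - 3 = 0$)
$A{\left(k \right)} = 0$
$\left(A{\left(-6 \right)} + x{\left(j \right)}\right)^{2} = \left(0 - 63\right)^{2} = \left(-63\right)^{2} = 3969$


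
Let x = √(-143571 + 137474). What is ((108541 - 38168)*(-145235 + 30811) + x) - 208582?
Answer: -8052568734 + I*√6097 ≈ -8.0526e+9 + 78.083*I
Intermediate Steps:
x = I*√6097 (x = √(-6097) = I*√6097 ≈ 78.083*I)
((108541 - 38168)*(-145235 + 30811) + x) - 208582 = ((108541 - 38168)*(-145235 + 30811) + I*√6097) - 208582 = (70373*(-114424) + I*√6097) - 208582 = (-8052360152 + I*√6097) - 208582 = -8052568734 + I*√6097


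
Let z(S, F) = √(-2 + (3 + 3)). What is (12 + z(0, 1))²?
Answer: 196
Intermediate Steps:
z(S, F) = 2 (z(S, F) = √(-2 + 6) = √4 = 2)
(12 + z(0, 1))² = (12 + 2)² = 14² = 196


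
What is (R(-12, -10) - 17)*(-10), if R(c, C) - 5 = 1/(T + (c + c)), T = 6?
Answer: 1085/9 ≈ 120.56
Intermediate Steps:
R(c, C) = 5 + 1/(6 + 2*c) (R(c, C) = 5 + 1/(6 + (c + c)) = 5 + 1/(6 + 2*c))
(R(-12, -10) - 17)*(-10) = ((31 + 10*(-12))/(2*(3 - 12)) - 17)*(-10) = ((1/2)*(31 - 120)/(-9) - 17)*(-10) = ((1/2)*(-1/9)*(-89) - 17)*(-10) = (89/18 - 17)*(-10) = -217/18*(-10) = 1085/9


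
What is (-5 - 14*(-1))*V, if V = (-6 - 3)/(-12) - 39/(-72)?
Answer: 93/8 ≈ 11.625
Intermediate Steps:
V = 31/24 (V = -9*(-1/12) - 39*(-1/72) = ¾ + 13/24 = 31/24 ≈ 1.2917)
(-5 - 14*(-1))*V = (-5 - 14*(-1))*(31/24) = (-5 + 14)*(31/24) = 9*(31/24) = 93/8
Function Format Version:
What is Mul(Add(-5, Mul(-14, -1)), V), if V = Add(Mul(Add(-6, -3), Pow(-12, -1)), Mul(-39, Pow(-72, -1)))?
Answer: Rational(93, 8) ≈ 11.625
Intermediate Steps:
V = Rational(31, 24) (V = Add(Mul(-9, Rational(-1, 12)), Mul(-39, Rational(-1, 72))) = Add(Rational(3, 4), Rational(13, 24)) = Rational(31, 24) ≈ 1.2917)
Mul(Add(-5, Mul(-14, -1)), V) = Mul(Add(-5, Mul(-14, -1)), Rational(31, 24)) = Mul(Add(-5, 14), Rational(31, 24)) = Mul(9, Rational(31, 24)) = Rational(93, 8)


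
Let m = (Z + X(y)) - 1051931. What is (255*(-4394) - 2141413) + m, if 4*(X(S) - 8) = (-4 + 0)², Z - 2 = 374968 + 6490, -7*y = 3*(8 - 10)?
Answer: -3932342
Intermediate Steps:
y = 6/7 (y = -3*(8 - 10)/7 = -3*(-2)/7 = -⅐*(-6) = 6/7 ≈ 0.85714)
Z = 381460 (Z = 2 + (374968 + 6490) = 2 + 381458 = 381460)
X(S) = 12 (X(S) = 8 + (-4 + 0)²/4 = 8 + (¼)*(-4)² = 8 + (¼)*16 = 8 + 4 = 12)
m = -670459 (m = (381460 + 12) - 1051931 = 381472 - 1051931 = -670459)
(255*(-4394) - 2141413) + m = (255*(-4394) - 2141413) - 670459 = (-1120470 - 2141413) - 670459 = -3261883 - 670459 = -3932342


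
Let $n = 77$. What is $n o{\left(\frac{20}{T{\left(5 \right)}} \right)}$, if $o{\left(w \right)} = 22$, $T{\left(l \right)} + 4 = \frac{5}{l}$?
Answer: $1694$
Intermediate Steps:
$T{\left(l \right)} = -4 + \frac{5}{l}$
$n o{\left(\frac{20}{T{\left(5 \right)}} \right)} = 77 \cdot 22 = 1694$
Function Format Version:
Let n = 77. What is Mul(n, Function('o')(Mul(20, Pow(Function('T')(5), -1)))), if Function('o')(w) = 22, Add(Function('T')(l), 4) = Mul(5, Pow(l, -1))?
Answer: 1694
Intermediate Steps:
Function('T')(l) = Add(-4, Mul(5, Pow(l, -1)))
Mul(n, Function('o')(Mul(20, Pow(Function('T')(5), -1)))) = Mul(77, 22) = 1694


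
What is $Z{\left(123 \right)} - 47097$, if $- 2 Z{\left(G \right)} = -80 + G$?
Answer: $- \frac{94237}{2} \approx -47119.0$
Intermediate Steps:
$Z{\left(G \right)} = 40 - \frac{G}{2}$ ($Z{\left(G \right)} = - \frac{-80 + G}{2} = 40 - \frac{G}{2}$)
$Z{\left(123 \right)} - 47097 = \left(40 - \frac{123}{2}\right) - 47097 = - \frac{43}{2} - 47097 = - \frac{94237}{2}$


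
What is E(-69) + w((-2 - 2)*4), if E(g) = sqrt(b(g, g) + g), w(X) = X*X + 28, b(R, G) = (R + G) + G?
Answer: 284 + 2*I*sqrt(69) ≈ 284.0 + 16.613*I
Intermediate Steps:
b(R, G) = R + 2*G (b(R, G) = (G + R) + G = R + 2*G)
w(X) = 28 + X**2 (w(X) = X**2 + 28 = 28 + X**2)
E(g) = 2*sqrt(g) (E(g) = sqrt((g + 2*g) + g) = sqrt(3*g + g) = sqrt(4*g) = 2*sqrt(g))
E(-69) + w((-2 - 2)*4) = 2*sqrt(-69) + (28 + ((-2 - 2)*4)**2) = 2*(I*sqrt(69)) + (28 + (-4*4)**2) = 2*I*sqrt(69) + (28 + (-16)**2) = 2*I*sqrt(69) + (28 + 256) = 2*I*sqrt(69) + 284 = 284 + 2*I*sqrt(69)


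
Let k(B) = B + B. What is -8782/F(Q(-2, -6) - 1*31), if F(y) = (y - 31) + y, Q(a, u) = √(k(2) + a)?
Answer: 816726/8641 + 17564*√2/8641 ≈ 97.392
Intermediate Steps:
k(B) = 2*B
Q(a, u) = √(4 + a) (Q(a, u) = √(2*2 + a) = √(4 + a))
F(y) = -31 + 2*y (F(y) = (-31 + y) + y = -31 + 2*y)
-8782/F(Q(-2, -6) - 1*31) = -8782/(-31 + 2*(√(4 - 2) - 1*31)) = -8782/(-31 + 2*(√2 - 31)) = -8782/(-31 + 2*(-31 + √2)) = -8782/(-31 + (-62 + 2*√2)) = -8782/(-93 + 2*√2)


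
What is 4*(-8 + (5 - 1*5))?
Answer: -32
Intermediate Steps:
4*(-8 + (5 - 1*5)) = 4*(-8 + (5 - 5)) = 4*(-8 + 0) = 4*(-8) = -32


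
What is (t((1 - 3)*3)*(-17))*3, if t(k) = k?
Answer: 306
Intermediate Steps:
(t((1 - 3)*3)*(-17))*3 = (((1 - 3)*3)*(-17))*3 = (-2*3*(-17))*3 = -6*(-17)*3 = 102*3 = 306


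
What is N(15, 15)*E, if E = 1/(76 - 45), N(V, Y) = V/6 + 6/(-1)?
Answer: -7/62 ≈ -0.11290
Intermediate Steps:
N(V, Y) = -6 + V/6 (N(V, Y) = V*(1/6) + 6*(-1) = V/6 - 6 = -6 + V/6)
E = 1/31 ≈ 0.032258
N(15, 15)*E = (-6 + (1/6)*15)*(1/31) = (-6 + 5/2)*(1/31) = -7/2*1/31 = -7/62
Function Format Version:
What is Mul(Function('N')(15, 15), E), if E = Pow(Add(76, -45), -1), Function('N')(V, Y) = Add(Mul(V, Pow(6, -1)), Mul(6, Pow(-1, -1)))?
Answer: Rational(-7, 62) ≈ -0.11290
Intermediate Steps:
Function('N')(V, Y) = Add(-6, Mul(Rational(1, 6), V)) (Function('N')(V, Y) = Add(Mul(V, Rational(1, 6)), Mul(6, -1)) = Add(Mul(Rational(1, 6), V), -6) = Add(-6, Mul(Rational(1, 6), V)))
E = Rational(1, 31) (E = Pow(31, -1) = Rational(1, 31) ≈ 0.032258)
Mul(Function('N')(15, 15), E) = Mul(Add(-6, Mul(Rational(1, 6), 15)), Rational(1, 31)) = Mul(Add(-6, Rational(5, 2)), Rational(1, 31)) = Mul(Rational(-7, 2), Rational(1, 31)) = Rational(-7, 62)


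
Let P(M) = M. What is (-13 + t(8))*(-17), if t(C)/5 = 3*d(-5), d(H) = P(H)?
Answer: 1496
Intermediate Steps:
d(H) = H
t(C) = -75 (t(C) = 5*(3*(-5)) = 5*(-15) = -75)
(-13 + t(8))*(-17) = (-13 - 75)*(-17) = -88*(-17) = 1496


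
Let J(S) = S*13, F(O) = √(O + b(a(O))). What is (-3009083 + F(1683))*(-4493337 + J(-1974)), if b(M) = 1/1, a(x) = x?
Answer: 13598043067917 - 9037998*√421 ≈ 1.3598e+13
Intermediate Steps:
b(M) = 1
F(O) = √(1 + O) (F(O) = √(O + 1) = √(1 + O))
J(S) = 13*S
(-3009083 + F(1683))*(-4493337 + J(-1974)) = (-3009083 + √(1 + 1683))*(-4493337 + 13*(-1974)) = (-3009083 + √1684)*(-4493337 - 25662) = (-3009083 + 2*√421)*(-4518999) = 13598043067917 - 9037998*√421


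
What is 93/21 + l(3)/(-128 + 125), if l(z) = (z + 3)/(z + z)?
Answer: 86/21 ≈ 4.0952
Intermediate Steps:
l(z) = (3 + z)/(2*z) (l(z) = (3 + z)/((2*z)) = (3 + z)*(1/(2*z)) = (3 + z)/(2*z))
93/21 + l(3)/(-128 + 125) = 93/21 + ((1/2)*(3 + 3)/3)/(-128 + 125) = 93*(1/21) + ((1/2)*(1/3)*6)/(-3) = 31/7 - 1/3*1 = 31/7 - 1/3 = 86/21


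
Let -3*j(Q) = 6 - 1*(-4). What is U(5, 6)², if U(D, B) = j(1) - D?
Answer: 625/9 ≈ 69.444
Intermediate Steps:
j(Q) = -10/3 (j(Q) = -(6 - 1*(-4))/3 = -(6 + 4)/3 = -⅓*10 = -10/3)
U(D, B) = -10/3 - D
U(5, 6)² = (-10/3 - 1*5)² = (-10/3 - 5)² = (-25/3)² = 625/9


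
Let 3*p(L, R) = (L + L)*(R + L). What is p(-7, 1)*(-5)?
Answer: -140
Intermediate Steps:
p(L, R) = 2*L*(L + R)/3 (p(L, R) = ((L + L)*(R + L))/3 = ((2*L)*(L + R))/3 = (2*L*(L + R))/3 = 2*L*(L + R)/3)
p(-7, 1)*(-5) = ((2/3)*(-7)*(-7 + 1))*(-5) = ((2/3)*(-7)*(-6))*(-5) = 28*(-5) = -140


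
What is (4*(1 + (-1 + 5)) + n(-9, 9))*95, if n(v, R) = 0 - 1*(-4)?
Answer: 2280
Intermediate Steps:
n(v, R) = 4 (n(v, R) = 0 + 4 = 4)
(4*(1 + (-1 + 5)) + n(-9, 9))*95 = (4*(1 + (-1 + 5)) + 4)*95 = (4*(1 + 4) + 4)*95 = (4*5 + 4)*95 = (20 + 4)*95 = 24*95 = 2280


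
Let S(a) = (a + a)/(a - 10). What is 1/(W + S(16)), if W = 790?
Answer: 3/2386 ≈ 0.0012573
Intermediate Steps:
S(a) = 2*a/(-10 + a) (S(a) = (2*a)/(-10 + a) = 2*a/(-10 + a))
1/(W + S(16)) = 1/(790 + 2*16/(-10 + 16)) = 1/(790 + 2*16/6) = 1/(790 + 2*16*(⅙)) = 1/(790 + 16/3) = 1/(2386/3) = 3/2386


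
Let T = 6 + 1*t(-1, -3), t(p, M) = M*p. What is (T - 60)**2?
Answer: 2601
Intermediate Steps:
T = 9 (T = 6 + 1*(-3*(-1)) = 6 + 1*3 = 6 + 3 = 9)
(T - 60)**2 = (9 - 60)**2 = (-51)**2 = 2601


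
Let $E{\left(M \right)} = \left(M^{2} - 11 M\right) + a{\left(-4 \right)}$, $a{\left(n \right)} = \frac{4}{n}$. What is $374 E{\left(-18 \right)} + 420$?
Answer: $195274$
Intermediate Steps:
$E{\left(M \right)} = -1 + M^{2} - 11 M$ ($E{\left(M \right)} = \left(M^{2} - 11 M\right) + \frac{4}{-4} = \left(M^{2} - 11 M\right) + 4 \left(- \frac{1}{4}\right) = \left(M^{2} - 11 M\right) - 1 = -1 + M^{2} - 11 M$)
$374 E{\left(-18 \right)} + 420 = 374 \left(-1 + \left(-18\right)^{2} - -198\right) + 420 = 374 \left(-1 + 324 + 198\right) + 420 = 374 \cdot 521 + 420 = 194854 + 420 = 195274$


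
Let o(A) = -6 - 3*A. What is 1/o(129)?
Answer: -1/393 ≈ -0.0025445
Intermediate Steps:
1/o(129) = 1/(-6 - 3*129) = 1/(-6 - 387) = 1/(-393) = -1/393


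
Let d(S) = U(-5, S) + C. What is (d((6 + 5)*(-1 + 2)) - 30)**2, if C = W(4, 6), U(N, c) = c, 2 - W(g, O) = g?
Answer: 441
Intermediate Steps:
W(g, O) = 2 - g
C = -2 (C = 2 - 1*4 = 2 - 4 = -2)
d(S) = -2 + S (d(S) = S - 2 = -2 + S)
(d((6 + 5)*(-1 + 2)) - 30)**2 = ((-2 + (6 + 5)*(-1 + 2)) - 30)**2 = ((-2 + 11*1) - 30)**2 = ((-2 + 11) - 30)**2 = (9 - 30)**2 = (-21)**2 = 441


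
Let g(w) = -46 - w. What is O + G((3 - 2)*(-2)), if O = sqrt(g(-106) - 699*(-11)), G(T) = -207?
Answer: -207 + 3*sqrt(861) ≈ -118.97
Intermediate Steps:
O = 3*sqrt(861) (O = sqrt((-46 - 1*(-106)) - 699*(-11)) = sqrt((-46 + 106) + 7689) = sqrt(60 + 7689) = sqrt(7749) = 3*sqrt(861) ≈ 88.028)
O + G((3 - 2)*(-2)) = 3*sqrt(861) - 207 = -207 + 3*sqrt(861)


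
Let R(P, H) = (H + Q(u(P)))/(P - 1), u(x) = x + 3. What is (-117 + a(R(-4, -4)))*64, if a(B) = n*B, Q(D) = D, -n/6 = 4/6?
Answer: -7744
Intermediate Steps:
n = -4 (n = -24/6 = -6*2/3 = -4)
u(x) = 3 + x
R(P, H) = (3 + H + P)/(-1 + P) (R(P, H) = (H + (3 + P))/(P - 1) = (3 + H + P)/(-1 + P))
a(B) = -4*B
(-117 + a(R(-4, -4)))*64 = (-117 - 4*(3 - 4 - 4)/(-1 - 4))*64 = (-117 - 4*(-5)/(-5))*64 = (-117 - (-4)*(-5)/5)*64 = (-117 - 4*1)*64 = (-117 - 4)*64 = -121*64 = -7744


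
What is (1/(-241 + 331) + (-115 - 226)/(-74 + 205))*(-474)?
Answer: 2414161/1965 ≈ 1228.6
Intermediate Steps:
(1/(-241 + 331) + (-115 - 226)/(-74 + 205))*(-474) = (1/90 - 341/131)*(-474) = -30559/11790*(-474) = 2414161/1965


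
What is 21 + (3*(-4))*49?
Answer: -567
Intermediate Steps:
21 + (3*(-4))*49 = 21 - 12*49 = 21 - 588 = -567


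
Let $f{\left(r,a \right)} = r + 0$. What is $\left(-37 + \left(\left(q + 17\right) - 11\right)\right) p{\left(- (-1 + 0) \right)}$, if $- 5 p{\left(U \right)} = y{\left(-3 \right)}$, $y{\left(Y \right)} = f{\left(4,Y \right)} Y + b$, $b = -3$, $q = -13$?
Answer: $-132$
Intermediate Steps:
$f{\left(r,a \right)} = r$
$y{\left(Y \right)} = -3 + 4 Y$ ($y{\left(Y \right)} = 4 Y - 3 = -3 + 4 Y$)
$p{\left(U \right)} = 3$ ($p{\left(U \right)} = - \frac{-3 + 4 \left(-3\right)}{5} = - \frac{-3 - 12}{5} = \left(- \frac{1}{5}\right) \left(-15\right) = 3$)
$\left(-37 + \left(\left(q + 17\right) - 11\right)\right) p{\left(- (-1 + 0) \right)} = \left(-37 + \left(\left(-13 + 17\right) - 11\right)\right) 3 = \left(-37 + \left(4 - 11\right)\right) 3 = \left(-37 - 7\right) 3 = \left(-44\right) 3 = -132$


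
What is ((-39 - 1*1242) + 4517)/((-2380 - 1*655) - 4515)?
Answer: -1618/3775 ≈ -0.42861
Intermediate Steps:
((-39 - 1*1242) + 4517)/((-2380 - 1*655) - 4515) = ((-39 - 1242) + 4517)/((-2380 - 655) - 4515) = (-1281 + 4517)/(-3035 - 4515) = 3236/(-7550) = 3236*(-1/7550) = -1618/3775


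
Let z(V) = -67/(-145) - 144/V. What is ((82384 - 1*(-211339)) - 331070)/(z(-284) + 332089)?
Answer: -384487365/3418866232 ≈ -0.11246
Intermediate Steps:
z(V) = 67/145 - 144/V (z(V) = -67*(-1/145) - 144/V = 67/145 - 144/V)
((82384 - 1*(-211339)) - 331070)/(z(-284) + 332089) = ((82384 - 1*(-211339)) - 331070)/((67/145 - 144/(-284)) + 332089) = ((82384 + 211339) - 331070)/((67/145 - 144*(-1/284)) + 332089) = (293723 - 331070)/((67/145 + 36/71) + 332089) = -37347/(9977/10295 + 332089) = -37347/3418866232/10295 = -37347*10295/3418866232 = -384487365/3418866232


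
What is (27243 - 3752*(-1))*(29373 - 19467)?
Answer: 307036470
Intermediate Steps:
(27243 - 3752*(-1))*(29373 - 19467) = (27243 + 3752)*9906 = 30995*9906 = 307036470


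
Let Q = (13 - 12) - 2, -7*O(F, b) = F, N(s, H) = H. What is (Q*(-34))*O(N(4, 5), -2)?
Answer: -170/7 ≈ -24.286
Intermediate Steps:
O(F, b) = -F/7
Q = -1 (Q = 1 - 2 = -1)
(Q*(-34))*O(N(4, 5), -2) = (-1*(-34))*(-1/7*5) = 34*(-5/7) = -170/7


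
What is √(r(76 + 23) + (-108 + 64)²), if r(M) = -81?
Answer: √1855 ≈ 43.070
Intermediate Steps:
√(r(76 + 23) + (-108 + 64)²) = √(-81 + (-108 + 64)²) = √(-81 + (-44)²) = √(-81 + 1936) = √1855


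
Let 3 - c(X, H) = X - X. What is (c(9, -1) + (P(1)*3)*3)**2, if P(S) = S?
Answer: 144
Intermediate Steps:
c(X, H) = 3 (c(X, H) = 3 - (X - X) = 3 - 1*0 = 3 + 0 = 3)
(c(9, -1) + (P(1)*3)*3)**2 = (3 + (1*3)*3)**2 = (3 + 3*3)**2 = (3 + 9)**2 = 12**2 = 144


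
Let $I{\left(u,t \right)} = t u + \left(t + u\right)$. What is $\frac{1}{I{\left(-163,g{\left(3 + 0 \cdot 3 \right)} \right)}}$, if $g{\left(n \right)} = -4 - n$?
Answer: $\frac{1}{971} \approx 0.0010299$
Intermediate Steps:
$I{\left(u,t \right)} = t + u + t u$
$\frac{1}{I{\left(-163,g{\left(3 + 0 \cdot 3 \right)} \right)}} = \frac{1}{\left(-4 - \left(3 + 0 \cdot 3\right)\right) - 163 + \left(-4 - \left(3 + 0 \cdot 3\right)\right) \left(-163\right)} = \frac{1}{\left(-4 - \left(3 + 0\right)\right) - 163 + \left(-4 - \left(3 + 0\right)\right) \left(-163\right)} = \frac{1}{\left(-4 - 3\right) - 163 + \left(-4 - 3\right) \left(-163\right)} = \frac{1}{-7 - 163 - -1141} = \frac{1}{-7 - 163 + 1141} = \frac{1}{971}$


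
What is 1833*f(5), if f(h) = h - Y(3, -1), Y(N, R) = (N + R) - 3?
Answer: 10998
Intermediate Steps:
Y(N, R) = -3 + N + R
f(h) = 1 + h (f(h) = h - (-3 + 3 - 1) = h - 1*(-1) = h + 1 = 1 + h)
1833*f(5) = 1833*(1 + 5) = 1833*6 = 10998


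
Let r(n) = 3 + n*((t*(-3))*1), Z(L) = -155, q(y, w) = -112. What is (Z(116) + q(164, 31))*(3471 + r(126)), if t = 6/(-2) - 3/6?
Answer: -1280799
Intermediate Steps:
t = -7/2 (t = 6*(-1/2) - 3*1/6 = -3 - 1/2 = -7/2 ≈ -3.5000)
r(n) = 3 + 21*n/2 (r(n) = 3 + n*(-7/2*(-3)*1) = 3 + n*((21/2)*1) = 3 + n*(21/2) = 3 + 21*n/2)
(Z(116) + q(164, 31))*(3471 + r(126)) = (-155 - 112)*(3471 + (3 + (21/2)*126)) = -267*(3471 + (3 + 1323)) = -267*(3471 + 1326) = -267*4797 = -1280799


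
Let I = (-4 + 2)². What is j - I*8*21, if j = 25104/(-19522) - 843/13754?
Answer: -90398746299/134252794 ≈ -673.35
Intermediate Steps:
I = 4 (I = (-2)² = 4)
j = -180868731/134252794 (j = 25104*(-1/19522) - 843*1/13754 = -12552/9761 - 843/13754 = -180868731/134252794 ≈ -1.3472)
j - I*8*21 = -180868731/134252794 - 4*8*21 = -180868731/134252794 - 32*21 = -180868731/134252794 - 1*672 = -180868731/134252794 - 672 = -90398746299/134252794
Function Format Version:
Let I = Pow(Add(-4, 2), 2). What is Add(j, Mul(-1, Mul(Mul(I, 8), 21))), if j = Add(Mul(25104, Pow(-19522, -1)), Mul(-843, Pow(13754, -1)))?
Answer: Rational(-90398746299, 134252794) ≈ -673.35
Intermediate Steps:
I = 4 (I = Pow(-2, 2) = 4)
j = Rational(-180868731, 134252794) (j = Add(Mul(25104, Rational(-1, 19522)), Mul(-843, Rational(1, 13754))) = Add(Rational(-12552, 9761), Rational(-843, 13754)) = Rational(-180868731, 134252794) ≈ -1.3472)
Add(j, Mul(-1, Mul(Mul(I, 8), 21))) = Add(Rational(-180868731, 134252794), Mul(-1, Mul(Mul(4, 8), 21))) = Add(Rational(-180868731, 134252794), Mul(-1, Mul(32, 21))) = Add(Rational(-180868731, 134252794), Mul(-1, 672)) = Add(Rational(-180868731, 134252794), -672) = Rational(-90398746299, 134252794)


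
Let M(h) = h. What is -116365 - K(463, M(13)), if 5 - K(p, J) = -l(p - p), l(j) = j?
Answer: -116370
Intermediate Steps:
K(p, J) = 5 (K(p, J) = 5 - (-1)*(p - p) = 5 - (-1)*0 = 5 - 1*0 = 5 + 0 = 5)
-116365 - K(463, M(13)) = -116365 - 1*5 = -116365 - 5 = -116370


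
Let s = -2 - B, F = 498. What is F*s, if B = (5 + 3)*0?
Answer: -996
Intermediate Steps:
B = 0 (B = 8*0 = 0)
s = -2 (s = -2 - 1*0 = -2 + 0 = -2)
F*s = 498*(-2) = -996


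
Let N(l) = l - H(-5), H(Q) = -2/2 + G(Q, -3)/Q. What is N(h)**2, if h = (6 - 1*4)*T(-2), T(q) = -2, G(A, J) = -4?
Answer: 361/25 ≈ 14.440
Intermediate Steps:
H(Q) = -1 - 4/Q (H(Q) = -2/2 - 4/Q = -2*1/2 - 4/Q = -1 - 4/Q)
h = -4 (h = (6 - 1*4)*(-2) = (6 - 4)*(-2) = 2*(-2) = -4)
N(l) = 1/5 + l (N(l) = l - (-4 - 1*(-5))/(-5) = l - (-1)*(-4 + 5)/5 = l - (-1)/5 = l - 1*(-1/5) = l + 1/5 = 1/5 + l)
N(h)**2 = (1/5 - 4)**2 = (-19/5)**2 = 361/25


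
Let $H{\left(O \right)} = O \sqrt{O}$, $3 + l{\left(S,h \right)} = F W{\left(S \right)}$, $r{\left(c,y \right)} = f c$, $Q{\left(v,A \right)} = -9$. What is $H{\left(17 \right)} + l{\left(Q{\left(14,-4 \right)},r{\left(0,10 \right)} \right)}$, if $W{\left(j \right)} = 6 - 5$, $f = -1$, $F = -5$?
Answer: $-8 + 17 \sqrt{17} \approx 62.093$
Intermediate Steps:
$W{\left(j \right)} = 1$ ($W{\left(j \right)} = 6 - 5 = 1$)
$r{\left(c,y \right)} = - c$
$l{\left(S,h \right)} = -8$ ($l{\left(S,h \right)} = -3 - 5 = -8$)
$H{\left(O \right)} = O^{\frac{3}{2}}$
$H{\left(17 \right)} + l{\left(Q{\left(14,-4 \right)},r{\left(0,10 \right)} \right)} = 17^{\frac{3}{2}} - 8 = 17 \sqrt{17} - 8 = -8 + 17 \sqrt{17}$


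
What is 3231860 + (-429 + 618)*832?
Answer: 3389108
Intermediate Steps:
3231860 + (-429 + 618)*832 = 3231860 + 189*832 = 3231860 + 157248 = 3389108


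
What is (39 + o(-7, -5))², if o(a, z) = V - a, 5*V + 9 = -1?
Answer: 1936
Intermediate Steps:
V = -2 (V = -9/5 + (⅕)*(-1) = -9/5 - ⅕ = -2)
o(a, z) = -2 - a
(39 + o(-7, -5))² = (39 + (-2 - 1*(-7)))² = (39 + (-2 + 7))² = (39 + 5)² = 44² = 1936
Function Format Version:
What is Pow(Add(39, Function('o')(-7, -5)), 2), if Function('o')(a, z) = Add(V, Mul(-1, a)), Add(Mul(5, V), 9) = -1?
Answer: 1936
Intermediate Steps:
V = -2 (V = Add(Rational(-9, 5), Mul(Rational(1, 5), -1)) = Add(Rational(-9, 5), Rational(-1, 5)) = -2)
Function('o')(a, z) = Add(-2, Mul(-1, a))
Pow(Add(39, Function('o')(-7, -5)), 2) = Pow(Add(39, Add(-2, Mul(-1, -7))), 2) = Pow(Add(39, Add(-2, 7)), 2) = Pow(Add(39, 5), 2) = Pow(44, 2) = 1936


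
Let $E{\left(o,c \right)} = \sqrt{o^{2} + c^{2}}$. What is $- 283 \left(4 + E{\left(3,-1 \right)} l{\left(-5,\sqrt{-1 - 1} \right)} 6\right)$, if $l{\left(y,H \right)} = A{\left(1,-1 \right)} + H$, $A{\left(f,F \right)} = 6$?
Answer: $-1132 - 10188 \sqrt{10} - 3396 i \sqrt{5} \approx -33349.0 - 7593.7 i$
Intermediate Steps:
$l{\left(y,H \right)} = 6 + H$
$E{\left(o,c \right)} = \sqrt{c^{2} + o^{2}}$
$- 283 \left(4 + E{\left(3,-1 \right)} l{\left(-5,\sqrt{-1 - 1} \right)} 6\right) = - 283 \left(4 + \sqrt{\left(-1\right)^{2} + 3^{2}} \left(6 + \sqrt{-1 - 1}\right) 6\right) = - 283 \left(4 + \sqrt{1 + 9} \left(6 + \sqrt{-2}\right) 6\right) = - 283 \left(4 + \sqrt{10} \left(6 + i \sqrt{2}\right) 6\right) = - 283 \left(4 + 6 \sqrt{10} \left(6 + i \sqrt{2}\right)\right) = -1132 - 1698 \sqrt{10} \left(6 + i \sqrt{2}\right)$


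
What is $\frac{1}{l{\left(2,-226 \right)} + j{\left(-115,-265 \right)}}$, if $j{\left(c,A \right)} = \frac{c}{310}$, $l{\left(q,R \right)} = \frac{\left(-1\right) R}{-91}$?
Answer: $- \frac{5642}{16105} \approx -0.35033$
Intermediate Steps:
$l{\left(q,R \right)} = \frac{R}{91}$ ($l{\left(q,R \right)} = - R \left(- \frac{1}{91}\right) = \frac{R}{91}$)
$j{\left(c,A \right)} = \frac{c}{310}$ ($j{\left(c,A \right)} = c \frac{1}{310} = \frac{c}{310}$)
$\frac{1}{l{\left(2,-226 \right)} + j{\left(-115,-265 \right)}} = \frac{1}{\frac{1}{91} \left(-226\right) + \frac{1}{310} \left(-115\right)} = \frac{1}{- \frac{226}{91} - \frac{23}{62}} = \frac{1}{- \frac{16105}{5642}} = - \frac{5642}{16105}$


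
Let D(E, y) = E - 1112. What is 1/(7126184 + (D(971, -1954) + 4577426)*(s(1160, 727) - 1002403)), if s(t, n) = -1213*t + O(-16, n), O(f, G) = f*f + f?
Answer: -1/11027784719071 ≈ -9.0680e-14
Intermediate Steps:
O(f, G) = f + f**2 (O(f, G) = f**2 + f = f + f**2)
D(E, y) = -1112 + E
s(t, n) = 240 - 1213*t (s(t, n) = -1213*t - 16*(1 - 16) = -1213*t - 16*(-15) = -1213*t + 240 = 240 - 1213*t)
1/(7126184 + (D(971, -1954) + 4577426)*(s(1160, 727) - 1002403)) = 1/(7126184 + ((-1112 + 971) + 4577426)*((240 - 1213*1160) - 1002403)) = 1/(7126184 + (-141 + 4577426)*((240 - 1407080) - 1002403)) = 1/(7126184 + 4577285*(-1406840 - 1002403)) = 1/(7126184 + 4577285*(-2409243)) = 1/(7126184 - 11027791845255) = 1/(-11027784719071) = -1/11027784719071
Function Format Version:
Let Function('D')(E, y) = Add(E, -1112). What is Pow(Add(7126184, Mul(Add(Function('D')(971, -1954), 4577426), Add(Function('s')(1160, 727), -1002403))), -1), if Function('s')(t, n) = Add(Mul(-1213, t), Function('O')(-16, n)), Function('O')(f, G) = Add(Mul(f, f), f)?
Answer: Rational(-1, 11027784719071) ≈ -9.0680e-14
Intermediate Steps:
Function('O')(f, G) = Add(f, Pow(f, 2)) (Function('O')(f, G) = Add(Pow(f, 2), f) = Add(f, Pow(f, 2)))
Function('D')(E, y) = Add(-1112, E)
Function('s')(t, n) = Add(240, Mul(-1213, t)) (Function('s')(t, n) = Add(Mul(-1213, t), Mul(-16, Add(1, -16))) = Add(Mul(-1213, t), Mul(-16, -15)) = Add(Mul(-1213, t), 240) = Add(240, Mul(-1213, t)))
Pow(Add(7126184, Mul(Add(Function('D')(971, -1954), 4577426), Add(Function('s')(1160, 727), -1002403))), -1) = Pow(Add(7126184, Mul(Add(Add(-1112, 971), 4577426), Add(Add(240, Mul(-1213, 1160)), -1002403))), -1) = Pow(Add(7126184, Mul(Add(-141, 4577426), Add(Add(240, -1407080), -1002403))), -1) = Pow(Add(7126184, Mul(4577285, Add(-1406840, -1002403))), -1) = Pow(Add(7126184, Mul(4577285, -2409243)), -1) = Pow(Add(7126184, -11027791845255), -1) = Pow(-11027784719071, -1) = Rational(-1, 11027784719071)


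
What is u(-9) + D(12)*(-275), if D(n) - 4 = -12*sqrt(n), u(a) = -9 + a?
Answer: -1118 + 6600*sqrt(3) ≈ 10314.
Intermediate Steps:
D(n) = 4 - 12*sqrt(n)
u(-9) + D(12)*(-275) = (-9 - 9) + (4 - 24*sqrt(3))*(-275) = -18 + (4 - 24*sqrt(3))*(-275) = -18 + (-1100 + 6600*sqrt(3)) = -1118 + 6600*sqrt(3)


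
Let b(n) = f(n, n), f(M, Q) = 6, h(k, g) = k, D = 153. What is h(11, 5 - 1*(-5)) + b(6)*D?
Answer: 929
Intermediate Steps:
b(n) = 6
h(11, 5 - 1*(-5)) + b(6)*D = 11 + 6*153 = 11 + 918 = 929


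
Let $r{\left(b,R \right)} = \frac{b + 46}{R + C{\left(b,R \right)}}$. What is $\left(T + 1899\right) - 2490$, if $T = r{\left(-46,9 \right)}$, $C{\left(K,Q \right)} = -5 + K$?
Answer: $-591$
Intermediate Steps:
$r{\left(b,R \right)} = \frac{46 + b}{-5 + R + b}$ ($r{\left(b,R \right)} = \frac{b + 46}{R + \left(-5 + b\right)} = \frac{46 + b}{-5 + R + b}$)
$T = 0$ ($T = \frac{46 - 46}{-5 + 9 - 46} = \frac{1}{-42} \cdot 0 = \left(- \frac{1}{42}\right) 0 = 0$)
$\left(T + 1899\right) - 2490 = \left(0 + 1899\right) - 2490 = 1899 - 2490 = -591$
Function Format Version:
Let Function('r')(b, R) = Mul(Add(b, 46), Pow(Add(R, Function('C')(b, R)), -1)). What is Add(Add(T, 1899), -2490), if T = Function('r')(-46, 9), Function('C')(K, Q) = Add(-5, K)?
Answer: -591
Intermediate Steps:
Function('r')(b, R) = Mul(Pow(Add(-5, R, b), -1), Add(46, b)) (Function('r')(b, R) = Mul(Add(b, 46), Pow(Add(R, Add(-5, b)), -1)) = Mul(Add(46, b), Pow(Add(-5, R, b), -1)) = Mul(Pow(Add(-5, R, b), -1), Add(46, b)))
T = 0 (T = Mul(Pow(Add(-5, 9, -46), -1), Add(46, -46)) = Mul(Pow(-42, -1), 0) = Mul(Rational(-1, 42), 0) = 0)
Add(Add(T, 1899), -2490) = Add(Add(0, 1899), -2490) = Add(1899, -2490) = -591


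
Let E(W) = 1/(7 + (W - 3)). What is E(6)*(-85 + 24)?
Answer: -61/10 ≈ -6.1000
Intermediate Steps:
E(W) = 1/(4 + W) (E(W) = 1/(7 + (-3 + W)) = 1/(4 + W))
E(6)*(-85 + 24) = (-85 + 24)/(4 + 6) = -61/10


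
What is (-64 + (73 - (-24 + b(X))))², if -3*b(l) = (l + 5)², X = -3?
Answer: 10609/9 ≈ 1178.8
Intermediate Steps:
b(l) = -(5 + l)²/3 (b(l) = -(l + 5)²/3 = -(5 + l)²/3)
(-64 + (73 - (-24 + b(X))))² = (-64 + (73 - (-24 - (5 - 3)²/3)))² = (-64 + (73 - (-24 - ⅓*2²)))² = (-64 + (73 - (-24 - ⅓*4)))² = (-64 + (73 - (-24 - 4/3)))² = (-64 + (73 - 1*(-76/3)))² = (-64 + (73 + 76/3))² = (-64 + 295/3)² = (103/3)² = 10609/9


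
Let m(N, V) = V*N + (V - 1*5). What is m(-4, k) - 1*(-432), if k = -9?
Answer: 454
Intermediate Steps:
m(N, V) = -5 + V + N*V (m(N, V) = N*V + (V - 5) = N*V + (-5 + V) = -5 + V + N*V)
m(-4, k) - 1*(-432) = (-5 - 9 - 4*(-9)) - 1*(-432) = (-5 - 9 + 36) + 432 = 22 + 432 = 454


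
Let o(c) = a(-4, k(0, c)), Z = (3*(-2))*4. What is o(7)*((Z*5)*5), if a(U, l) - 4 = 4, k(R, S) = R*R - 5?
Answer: -4800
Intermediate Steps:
k(R, S) = -5 + R² (k(R, S) = R² - 5 = -5 + R²)
Z = -24 (Z = -6*4 = -24)
a(U, l) = 8 (a(U, l) = 4 + 4 = 8)
o(c) = 8
o(7)*((Z*5)*5) = 8*(-24*5*5) = 8*(-120*5) = 8*(-600) = -4800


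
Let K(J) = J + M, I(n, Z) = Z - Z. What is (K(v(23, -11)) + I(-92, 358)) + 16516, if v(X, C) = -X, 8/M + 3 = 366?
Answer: 5986967/363 ≈ 16493.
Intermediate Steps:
I(n, Z) = 0
M = 8/363 (M = 8/(-3 + 366) = 8/363 ≈ 0.022039)
K(J) = 8/363 + J (K(J) = J + 8/363 = 8/363 + J)
(K(v(23, -11)) + I(-92, 358)) + 16516 = ((8/363 - 1*23) + 0) + 16516 = ((8/363 - 23) + 0) + 16516 = (-8341/363 + 0) + 16516 = -8341/363 + 16516 = 5986967/363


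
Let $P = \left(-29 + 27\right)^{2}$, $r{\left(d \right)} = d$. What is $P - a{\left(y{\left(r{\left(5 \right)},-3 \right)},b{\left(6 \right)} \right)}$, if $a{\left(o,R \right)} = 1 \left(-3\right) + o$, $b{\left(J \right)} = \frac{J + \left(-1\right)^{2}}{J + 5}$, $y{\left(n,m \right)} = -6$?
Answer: $13$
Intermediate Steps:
$b{\left(J \right)} = \frac{1 + J}{5 + J}$ ($b{\left(J \right)} = \frac{J + 1}{5 + J} = \frac{1 + J}{5 + J}$)
$P = 4$ ($P = \left(-2\right)^{2} = 4$)
$a{\left(o,R \right)} = -3 + o$
$P - a{\left(y{\left(r{\left(5 \right)},-3 \right)},b{\left(6 \right)} \right)} = 4 - \left(-3 - 6\right) = 4 - -9 = 4 + 9 = 13$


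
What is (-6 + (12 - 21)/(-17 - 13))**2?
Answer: 3249/100 ≈ 32.490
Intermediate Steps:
(-6 + (12 - 21)/(-17 - 13))**2 = (-6 - 9/(-30))**2 = (-6 - 9*(-1/30))**2 = (-6 + 3/10)**2 = (-57/10)**2 = 3249/100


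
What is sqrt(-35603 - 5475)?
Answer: I*sqrt(41078) ≈ 202.68*I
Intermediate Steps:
sqrt(-35603 - 5475) = sqrt(-41078) = I*sqrt(41078)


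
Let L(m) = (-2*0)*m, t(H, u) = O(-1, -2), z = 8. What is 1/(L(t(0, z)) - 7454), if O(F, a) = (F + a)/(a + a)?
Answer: -1/7454 ≈ -0.00013416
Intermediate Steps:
O(F, a) = (F + a)/(2*a) (O(F, a) = (F + a)/((2*a)) = (F + a)*(1/(2*a)) = (F + a)/(2*a))
t(H, u) = 3/4 (t(H, u) = (1/2)*(-1 - 2)/(-2) = (1/2)*(-1/2)*(-3) = 3/4)
L(m) = 0 (L(m) = 0*m = 0)
1/(L(t(0, z)) - 7454) = 1/(0 - 7454) = 1/(-7454) = -1/7454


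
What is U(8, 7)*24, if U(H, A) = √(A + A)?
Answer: 24*√14 ≈ 89.800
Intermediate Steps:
U(H, A) = √2*√A (U(H, A) = √(2*A) = √2*√A)
U(8, 7)*24 = (√2*√7)*24 = √14*24 = 24*√14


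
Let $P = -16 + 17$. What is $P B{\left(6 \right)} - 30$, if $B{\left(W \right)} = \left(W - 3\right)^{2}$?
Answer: $-21$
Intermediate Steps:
$P = 1$
$B{\left(W \right)} = \left(-3 + W\right)^{2}$
$P B{\left(6 \right)} - 30 = 1 \left(-3 + 6\right)^{2} - 30 = 1 \cdot 3^{2} - 30 = 1 \cdot 9 - 30 = 9 - 30 = -21$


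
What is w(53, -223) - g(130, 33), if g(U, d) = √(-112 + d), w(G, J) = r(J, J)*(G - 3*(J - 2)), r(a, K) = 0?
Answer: -I*√79 ≈ -8.8882*I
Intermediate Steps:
w(G, J) = 0 (w(G, J) = 0*(G - 3*(J - 2)) = 0*(G - 3*(-2 + J)) = 0*(G + (6 - 3*J)) = 0*(6 + G - 3*J) = 0)
w(53, -223) - g(130, 33) = 0 - √(-112 + 33) = 0 - √(-79) = 0 - I*√79 = -I*√79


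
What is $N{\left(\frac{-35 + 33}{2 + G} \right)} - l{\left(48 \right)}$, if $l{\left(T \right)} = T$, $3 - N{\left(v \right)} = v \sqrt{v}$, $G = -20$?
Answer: $- \frac{1216}{27} \approx -45.037$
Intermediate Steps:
$N{\left(v \right)} = 3 - v^{\frac{3}{2}}$ ($N{\left(v \right)} = 3 - v \sqrt{v} = 3 - v^{\frac{3}{2}}$)
$N{\left(\frac{-35 + 33}{2 + G} \right)} - l{\left(48 \right)} = \left(3 - \left(\frac{-35 + 33}{2 - 20}\right)^{\frac{3}{2}}\right) - 48 = \left(3 - \left(- \frac{2}{-18}\right)^{\frac{3}{2}}\right) - 48 = \left(3 - \left(\left(-2\right) \left(- \frac{1}{18}\right)\right)^{\frac{3}{2}}\right) - 48 = \left(3 - \left(\frac{1}{9}\right)^{\frac{3}{2}}\right) - 48 = \left(3 - \frac{1}{27}\right) - 48 = \frac{80}{27} - 48 = - \frac{1216}{27}$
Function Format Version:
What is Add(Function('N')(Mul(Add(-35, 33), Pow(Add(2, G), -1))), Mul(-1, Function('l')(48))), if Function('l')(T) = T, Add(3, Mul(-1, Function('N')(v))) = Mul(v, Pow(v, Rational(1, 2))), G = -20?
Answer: Rational(-1216, 27) ≈ -45.037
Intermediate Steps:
Function('N')(v) = Add(3, Mul(-1, Pow(v, Rational(3, 2)))) (Function('N')(v) = Add(3, Mul(-1, Mul(v, Pow(v, Rational(1, 2))))) = Add(3, Mul(-1, Pow(v, Rational(3, 2)))))
Add(Function('N')(Mul(Add(-35, 33), Pow(Add(2, G), -1))), Mul(-1, Function('l')(48))) = Add(Add(3, Mul(-1, Pow(Mul(Add(-35, 33), Pow(Add(2, -20), -1)), Rational(3, 2)))), Mul(-1, 48)) = Add(Add(3, Mul(-1, Pow(Mul(-2, Pow(-18, -1)), Rational(3, 2)))), -48) = Add(Add(3, Mul(-1, Pow(Mul(-2, Rational(-1, 18)), Rational(3, 2)))), -48) = Add(Add(3, Mul(-1, Pow(Rational(1, 9), Rational(3, 2)))), -48) = Add(Add(3, Mul(-1, Rational(1, 27))), -48) = Add(Add(3, Rational(-1, 27)), -48) = Add(Rational(80, 27), -48) = Rational(-1216, 27)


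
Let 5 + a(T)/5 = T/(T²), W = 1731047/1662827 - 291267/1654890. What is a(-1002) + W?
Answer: -5546759720735384/229774947131505 ≈ -24.140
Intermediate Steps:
W = 793455246007/917265258010 (W = 1731047*(1/1662827) - 291267*1/1654890 = 1731047/1662827 - 97089/551630 = 793455246007/917265258010 ≈ 0.86502)
a(T) = -25 + 5/T (a(T) = -25 + 5*(T/(T²)) = -25 + 5*(T/T²) = -25 + 5/T)
a(-1002) + W = (-25 + 5/(-1002)) + 793455246007/917265258010 = (-25 + 5*(-1/1002)) + 793455246007/917265258010 = (-25 - 5/1002) + 793455246007/917265258010 = -25055/1002 + 793455246007/917265258010 = -5546759720735384/229774947131505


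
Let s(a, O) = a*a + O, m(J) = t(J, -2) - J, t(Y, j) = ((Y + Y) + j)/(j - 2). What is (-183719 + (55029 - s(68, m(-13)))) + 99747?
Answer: -33587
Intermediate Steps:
t(Y, j) = (j + 2*Y)/(-2 + j) (t(Y, j) = (2*Y + j)/(-2 + j) = (j + 2*Y)/(-2 + j))
m(J) = ½ - 3*J/2 (m(J) = (-2 + 2*J)/(-2 - 2) - J = (-2 + 2*J)/(-4) - J = -(-2 + 2*J)/4 - J = (½ - J/2) - J = ½ - 3*J/2)
s(a, O) = O + a² (s(a, O) = a² + O = O + a²)
(-183719 + (55029 - s(68, m(-13)))) + 99747 = (-183719 + (55029 - ((½ - 3/2*(-13)) + 68²))) + 99747 = (-183719 + (55029 - ((½ + 39/2) + 4624))) + 99747 = (-183719 + (55029 - (20 + 4624))) + 99747 = (-183719 + (55029 - 1*4644)) + 99747 = (-183719 + (55029 - 4644)) + 99747 = (-183719 + 50385) + 99747 = -133334 + 99747 = -33587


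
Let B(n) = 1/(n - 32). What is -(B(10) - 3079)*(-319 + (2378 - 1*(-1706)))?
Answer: 255037335/22 ≈ 1.1593e+7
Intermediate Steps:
B(n) = 1/(-32 + n)
-(B(10) - 3079)*(-319 + (2378 - 1*(-1706))) = -(1/(-32 + 10) - 3079)*(-319 + (2378 - 1*(-1706))) = -(1/(-22) - 3079)*(-319 + (2378 + 1706)) = -(-1/22 - 3079)*(-319 + 4084) = -(-67739)*3765/22 = -1*(-255037335/22) = 255037335/22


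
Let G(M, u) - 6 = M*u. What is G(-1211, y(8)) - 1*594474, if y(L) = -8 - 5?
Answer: -578725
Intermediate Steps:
y(L) = -13
G(M, u) = 6 + M*u
G(-1211, y(8)) - 1*594474 = (6 - 1211*(-13)) - 1*594474 = (6 + 15743) - 594474 = 15749 - 594474 = -578725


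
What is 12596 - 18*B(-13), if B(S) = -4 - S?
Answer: 12434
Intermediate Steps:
12596 - 18*B(-13) = 12596 - 18*(-4 - 1*(-13)) = 12596 - 18*(-4 + 13) = 12596 - 18*9 = 12596 - 162 = 12434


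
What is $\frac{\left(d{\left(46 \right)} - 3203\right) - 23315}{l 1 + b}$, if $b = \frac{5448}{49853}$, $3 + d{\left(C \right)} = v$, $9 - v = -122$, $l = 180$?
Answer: $- \frac{657810335}{4489494} \approx -146.52$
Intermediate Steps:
$v = 131$ ($v = 9 - -122 = 9 + 122 = 131$)
$d{\left(C \right)} = 128$ ($d{\left(C \right)} = -3 + 131 = 128$)
$b = \frac{5448}{49853}$ ($b = 5448 \cdot \frac{1}{49853} = \frac{5448}{49853} \approx 0.10928$)
$\frac{\left(d{\left(46 \right)} - 3203\right) - 23315}{l 1 + b} = \frac{\left(128 - 3203\right) - 23315}{180 \cdot 1 + \frac{5448}{49853}} = \frac{\left(128 - 3203\right) - 23315}{180 + \frac{5448}{49853}} = \frac{-3075 - 23315}{\frac{8978988}{49853}} = \left(-26390\right) \frac{49853}{8978988} = - \frac{657810335}{4489494}$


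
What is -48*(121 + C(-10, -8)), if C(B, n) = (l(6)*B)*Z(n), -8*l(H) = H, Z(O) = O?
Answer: -2928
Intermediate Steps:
l(H) = -H/8
C(B, n) = -3*B*n/4 (C(B, n) = ((-⅛*6)*B)*n = (-3*B/4)*n = -3*B*n/4)
-48*(121 + C(-10, -8)) = -48*(121 - ¾*(-10)*(-8)) = -48*(121 - 60) = -48*61 = -2928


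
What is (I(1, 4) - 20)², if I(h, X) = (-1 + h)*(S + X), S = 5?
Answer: 400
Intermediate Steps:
I(h, X) = (-1 + h)*(5 + X)
(I(1, 4) - 20)² = ((-5 - 1*4 + 5*1 + 4*1) - 20)² = ((-5 - 4 + 5 + 4) - 20)² = (0 - 20)² = (-20)² = 400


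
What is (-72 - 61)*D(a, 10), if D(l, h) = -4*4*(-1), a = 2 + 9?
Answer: -2128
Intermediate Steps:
a = 11
D(l, h) = 16 (D(l, h) = -16*(-1) = 16)
(-72 - 61)*D(a, 10) = (-72 - 61)*16 = -133*16 = -2128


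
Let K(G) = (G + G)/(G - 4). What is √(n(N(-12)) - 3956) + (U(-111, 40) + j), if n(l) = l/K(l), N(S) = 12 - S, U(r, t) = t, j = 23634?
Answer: 23674 + I*√3946 ≈ 23674.0 + 62.817*I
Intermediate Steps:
K(G) = 2*G/(-4 + G) (K(G) = (2*G)/(-4 + G) = 2*G/(-4 + G))
n(l) = -2 + l/2 (n(l) = l/((2*l/(-4 + l))) = l*((-4 + l)/(2*l)) = -2 + l/2)
√(n(N(-12)) - 3956) + (U(-111, 40) + j) = √((-2 + (12 - 1*(-12))/2) - 3956) + (40 + 23634) = √((-2 + (12 + 12)/2) - 3956) + 23674 = √((-2 + (½)*24) - 3956) + 23674 = √((-2 + 12) - 3956) + 23674 = √(10 - 3956) + 23674 = √(-3946) + 23674 = I*√3946 + 23674 = 23674 + I*√3946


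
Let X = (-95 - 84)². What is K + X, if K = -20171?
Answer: 11870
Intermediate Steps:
X = 32041 (X = (-179)² = 32041)
K + X = -20171 + 32041 = 11870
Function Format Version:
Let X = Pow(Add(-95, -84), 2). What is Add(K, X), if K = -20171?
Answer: 11870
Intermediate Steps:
X = 32041 (X = Pow(-179, 2) = 32041)
Add(K, X) = Add(-20171, 32041) = 11870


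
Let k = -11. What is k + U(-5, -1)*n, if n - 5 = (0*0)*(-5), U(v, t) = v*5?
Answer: -136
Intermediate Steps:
U(v, t) = 5*v
n = 5 (n = 5 + (0*0)*(-5) = 5 + 0*(-5) = 5 + 0 = 5)
k + U(-5, -1)*n = -11 + (5*(-5))*5 = -11 - 25*5 = -11 - 125 = -136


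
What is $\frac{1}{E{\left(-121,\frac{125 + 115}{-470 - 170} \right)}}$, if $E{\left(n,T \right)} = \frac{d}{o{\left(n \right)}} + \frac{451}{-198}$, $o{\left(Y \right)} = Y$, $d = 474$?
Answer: $- \frac{2178}{13493} \approx -0.16142$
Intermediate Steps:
$E{\left(n,T \right)} = - \frac{41}{18} + \frac{474}{n}$ ($E{\left(n,T \right)} = \frac{474}{n} + \frac{451}{-198} = \frac{474}{n} + 451 \left(- \frac{1}{198}\right) = \frac{474}{n} - \frac{41}{18} = - \frac{41}{18} + \frac{474}{n}$)
$\frac{1}{E{\left(-121,\frac{125 + 115}{-470 - 170} \right)}} = \frac{1}{- \frac{41}{18} + \frac{474}{-121}} = \frac{1}{- \frac{41}{18} + 474 \left(- \frac{1}{121}\right)} = \frac{1}{- \frac{41}{18} - \frac{474}{121}} = \frac{1}{- \frac{13493}{2178}} = - \frac{2178}{13493}$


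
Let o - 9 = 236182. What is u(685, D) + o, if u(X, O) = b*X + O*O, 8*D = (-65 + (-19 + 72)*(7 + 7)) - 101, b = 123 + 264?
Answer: 506470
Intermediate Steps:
o = 236191 (o = 9 + 236182 = 236191)
b = 387
D = 72 (D = ((-65 + (-19 + 72)*(7 + 7)) - 101)/8 = ((-65 + 53*14) - 101)/8 = ((-65 + 742) - 101)/8 = (677 - 101)/8 = (⅛)*576 = 72)
u(X, O) = O² + 387*X (u(X, O) = 387*X + O*O = 387*X + O² = O² + 387*X)
u(685, D) + o = (72² + 387*685) + 236191 = (5184 + 265095) + 236191 = 270279 + 236191 = 506470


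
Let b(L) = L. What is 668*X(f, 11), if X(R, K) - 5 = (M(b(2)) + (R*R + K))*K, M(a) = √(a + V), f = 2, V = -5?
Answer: 113560 + 7348*I*√3 ≈ 1.1356e+5 + 12727.0*I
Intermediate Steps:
M(a) = √(-5 + a) (M(a) = √(a - 5) = √(-5 + a))
X(R, K) = 5 + K*(K + R² + I*√3) (X(R, K) = 5 + (√(-5 + 2) + (R*R + K))*K = 5 + (√(-3) + (R² + K))*K = 5 + (I*√3 + (K + R²))*K = 5 + (K + R² + I*√3)*K = 5 + K*(K + R² + I*√3))
668*X(f, 11) = 668*(5 + 11² + 11*2² + I*11*√3) = 668*(5 + 121 + 11*4 + 11*I*√3) = 668*(5 + 121 + 44 + 11*I*√3) = 668*(170 + 11*I*√3) = 113560 + 7348*I*√3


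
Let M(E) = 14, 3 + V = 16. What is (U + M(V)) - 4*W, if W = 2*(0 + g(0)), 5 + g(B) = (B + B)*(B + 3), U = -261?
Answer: -207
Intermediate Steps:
V = 13 (V = -3 + 16 = 13)
g(B) = -5 + 2*B*(3 + B) (g(B) = -5 + (B + B)*(B + 3) = -5 + (2*B)*(3 + B) = -5 + 2*B*(3 + B))
W = -10 (W = 2*(0 + (-5 + 2*0² + 6*0)) = 2*(0 + (-5 + 2*0 + 0)) = 2*(0 + (-5 + 0 + 0)) = 2*(0 - 5) = 2*(-5) = -10)
(U + M(V)) - 4*W = (-261 + 14) - 4*(-10) = -247 + 40 = -207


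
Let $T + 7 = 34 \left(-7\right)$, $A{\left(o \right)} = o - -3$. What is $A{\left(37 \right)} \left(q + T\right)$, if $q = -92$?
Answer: $-13480$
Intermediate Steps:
$A{\left(o \right)} = 3 + o$ ($A{\left(o \right)} = o + 3 = 3 + o$)
$T = -245$ ($T = -7 + 34 \left(-7\right) = -7 - 238 = -245$)
$A{\left(37 \right)} \left(q + T\right) = \left(3 + 37\right) \left(-92 - 245\right) = 40 \left(-337\right) = -13480$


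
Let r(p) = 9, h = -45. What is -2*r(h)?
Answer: -18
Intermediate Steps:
-2*r(h) = -2*9 = -18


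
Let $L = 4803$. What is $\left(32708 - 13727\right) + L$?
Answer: $23784$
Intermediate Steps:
$\left(32708 - 13727\right) + L = \left(32708 - 13727\right) + 4803 = 18981 + 4803 = 23784$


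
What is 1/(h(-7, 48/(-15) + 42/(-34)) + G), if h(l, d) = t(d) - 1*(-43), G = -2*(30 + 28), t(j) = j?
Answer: -85/6582 ≈ -0.012914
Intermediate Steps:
G = -116 (G = -2*58 = -116)
h(l, d) = 43 + d (h(l, d) = d - 1*(-43) = d + 43 = 43 + d)
1/(h(-7, 48/(-15) + 42/(-34)) + G) = 1/((43 + (48/(-15) + 42/(-34))) - 116) = 1/((43 + (48*(-1/15) + 42*(-1/34))) - 116) = 1/((43 + (-16/5 - 21/17)) - 116) = 1/((43 - 377/85) - 116) = 1/(3278/85 - 116) = 1/(-6582/85) = -85/6582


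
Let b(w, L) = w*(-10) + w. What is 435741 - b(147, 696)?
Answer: 437064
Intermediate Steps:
b(w, L) = -9*w (b(w, L) = -10*w + w = -9*w)
435741 - b(147, 696) = 435741 - (-9)*147 = 435741 - 1*(-1323) = 435741 + 1323 = 437064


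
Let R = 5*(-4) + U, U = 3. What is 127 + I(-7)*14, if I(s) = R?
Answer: -111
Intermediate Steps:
R = -17 (R = 5*(-4) + 3 = -20 + 3 = -17)
I(s) = -17
127 + I(-7)*14 = 127 - 17*14 = 127 - 238 = -111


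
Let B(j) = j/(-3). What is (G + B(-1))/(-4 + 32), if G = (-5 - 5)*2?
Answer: -59/84 ≈ -0.70238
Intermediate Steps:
B(j) = -j/3 (B(j) = j*(-1/3) = -j/3)
G = -20 (G = -10*2 = -20)
(G + B(-1))/(-4 + 32) = (-20 - 1/3*(-1))/(-4 + 32) = (-20 + 1/3)/28 = (1/28)*(-59/3) = -59/84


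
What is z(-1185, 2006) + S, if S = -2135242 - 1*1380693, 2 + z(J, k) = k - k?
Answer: -3515937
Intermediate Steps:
z(J, k) = -2 (z(J, k) = -2 + (k - k) = -2 + 0 = -2)
S = -3515935 (S = -2135242 - 1380693 = -3515935)
z(-1185, 2006) + S = -2 - 3515935 = -3515937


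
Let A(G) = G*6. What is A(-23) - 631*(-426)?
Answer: 268668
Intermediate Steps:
A(G) = 6*G
A(-23) - 631*(-426) = 6*(-23) - 631*(-426) = -138 + 268806 = 268668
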